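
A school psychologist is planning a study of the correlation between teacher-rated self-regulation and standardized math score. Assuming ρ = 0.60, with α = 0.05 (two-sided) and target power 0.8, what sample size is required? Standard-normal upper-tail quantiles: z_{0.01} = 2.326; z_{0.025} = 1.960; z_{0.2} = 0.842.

Fisher's z: C = ½·ln((1+r)/(1−r)) = ½·ln(4.0000) = 0.6931.
n = ((z_{α/2} + z_β)/C)² + 3.
(1.960 + 0.842) / 0.6931 = 2.802 / 0.6931 = 4.043.
n = 4.043² + 3 = 16.34 + 3 = 19.3.
Round up.

n = 20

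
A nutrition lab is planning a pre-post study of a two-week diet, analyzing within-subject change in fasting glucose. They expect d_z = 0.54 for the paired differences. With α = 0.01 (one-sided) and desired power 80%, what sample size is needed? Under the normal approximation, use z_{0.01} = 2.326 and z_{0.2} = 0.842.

n = 35 pairs

For a paired (one-sample on differences) test: n = ((z_{α} + z_β) / d)².
z_{α} + z_β = 2.326 + 0.842 = 3.168.
n = (3.168 / 0.54)² = 5.867² = 34.42.
Round up.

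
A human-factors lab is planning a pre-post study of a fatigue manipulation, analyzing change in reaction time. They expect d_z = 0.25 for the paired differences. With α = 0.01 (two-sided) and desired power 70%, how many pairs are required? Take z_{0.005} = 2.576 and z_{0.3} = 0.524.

n = 154 pairs

For a paired (one-sample on differences) test: n = ((z_{α/2} + z_β) / d)².
z_{α/2} + z_β = 2.576 + 0.524 = 3.100.
n = (3.100 / 0.25)² = 12.400² = 153.76.
Round up.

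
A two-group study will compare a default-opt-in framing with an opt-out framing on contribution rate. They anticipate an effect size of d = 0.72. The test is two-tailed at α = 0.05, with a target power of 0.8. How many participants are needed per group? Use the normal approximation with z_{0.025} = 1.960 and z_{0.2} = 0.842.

n = 31 per group

For two independent groups with equal n: n = 2·((z_{α/2} + z_β) / d)².
z_{α/2} + z_β = 1.960 + 0.842 = 2.802.
n = 2 × (2.802 / 0.72)² = 2 × 3.892² = 2 × 15.15 = 30.3.
Round up to the next whole participant.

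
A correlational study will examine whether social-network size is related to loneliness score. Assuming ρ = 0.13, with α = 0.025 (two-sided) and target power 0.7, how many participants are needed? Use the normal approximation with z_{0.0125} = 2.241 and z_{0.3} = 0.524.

Fisher's z: C = ½·ln((1+r)/(1−r)) = ½·ln(1.2989) = 0.1307.
n = ((z_{α/2} + z_β)/C)² + 3.
(2.241 + 0.524) / 0.1307 = 2.765 / 0.1307 = 21.155.
n = 21.155² + 3 = 447.55 + 3 = 450.5.
Round up.

n = 451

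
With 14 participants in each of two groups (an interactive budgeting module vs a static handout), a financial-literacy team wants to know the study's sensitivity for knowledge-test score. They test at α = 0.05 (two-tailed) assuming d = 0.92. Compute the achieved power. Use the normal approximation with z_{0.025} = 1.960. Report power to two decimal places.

power ≈ 0.68

For two equal groups, power = Φ(d·√(n/2) − z_{α/2}).
d·√(n/2) = 0.92 × √(14/2) = 0.92 × 2.646 = 2.434.
z_β = 2.434 − 1.960 = 0.474.
Power = Φ(0.474) = 0.682.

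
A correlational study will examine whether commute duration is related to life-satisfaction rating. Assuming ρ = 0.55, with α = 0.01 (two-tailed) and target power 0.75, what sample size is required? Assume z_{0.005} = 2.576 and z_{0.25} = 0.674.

n = 31

Fisher's z: C = ½·ln((1+r)/(1−r)) = ½·ln(3.4444) = 0.6184.
n = ((z_{α/2} + z_β)/C)² + 3.
(2.576 + 0.674) / 0.6184 = 3.250 / 0.6184 = 5.255.
n = 5.255² + 3 = 27.62 + 3 = 30.6.
Round up.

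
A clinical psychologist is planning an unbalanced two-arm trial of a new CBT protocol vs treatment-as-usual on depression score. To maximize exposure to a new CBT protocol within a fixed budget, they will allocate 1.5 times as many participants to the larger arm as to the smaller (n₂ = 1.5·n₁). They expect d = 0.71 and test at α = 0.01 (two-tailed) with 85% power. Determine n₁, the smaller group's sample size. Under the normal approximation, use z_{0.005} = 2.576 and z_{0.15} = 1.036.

With allocation ratio k = n₂/n₁ = 1.5, Var(x̄₁−x̄₂) = σ²(1/n₁ + 1/(k·n₁)) = σ²·(k+1)/(k·n₁).
So n₁ = (1 + 1/k)·((z_{α/2} + z_β)/d)² = 1.667 × (3.612/0.71)².
n₁ = 1.667 × 25.88 = 43.1.
Round up: n₁ = 44, giving n₂ = 1.5 × 44 = 66.

n₁ = 44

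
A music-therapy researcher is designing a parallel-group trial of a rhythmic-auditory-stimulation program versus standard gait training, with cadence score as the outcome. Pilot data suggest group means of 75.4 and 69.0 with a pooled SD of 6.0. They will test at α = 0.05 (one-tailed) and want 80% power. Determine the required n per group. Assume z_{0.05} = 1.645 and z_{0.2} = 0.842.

n = 11 per group

Cohen's d = |M₁ − M₂| / SD_pooled = |75.4 − 69.0| / 6.0 = 6.4 / 6.0 = 1.067.
For two independent groups with equal n: n = 2·((z_{α} + z_β) / d)².
z_{α} + z_β = 1.645 + 0.842 = 2.487.
n = 2 × (2.487 / 1.067)² = 2 × 2.331² = 2 × 5.43 = 10.9.
Round up to the next whole participant.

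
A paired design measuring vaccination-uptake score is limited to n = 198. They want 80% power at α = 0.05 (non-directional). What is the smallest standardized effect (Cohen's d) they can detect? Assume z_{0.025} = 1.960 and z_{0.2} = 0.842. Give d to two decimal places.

d_min ≈ 0.20

For a single sample (or paired design) of n = 198: d_min = (z_{α/2} + z_β)/√n.
z-sum = 1.960 + 0.842 = 2.802.
d_min = 2.802 / √198 = 2.802 / 14.071 = 0.199.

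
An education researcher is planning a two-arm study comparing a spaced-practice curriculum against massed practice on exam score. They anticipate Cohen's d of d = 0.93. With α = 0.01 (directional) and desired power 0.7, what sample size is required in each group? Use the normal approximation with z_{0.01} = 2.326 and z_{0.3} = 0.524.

n = 19 per group

For two independent groups with equal n: n = 2·((z_{α} + z_β) / d)².
z_{α} + z_β = 2.326 + 0.524 = 2.850.
n = 2 × (2.850 / 0.93)² = 2 × 3.065² = 2 × 9.39 = 18.8.
Round up to the next whole participant.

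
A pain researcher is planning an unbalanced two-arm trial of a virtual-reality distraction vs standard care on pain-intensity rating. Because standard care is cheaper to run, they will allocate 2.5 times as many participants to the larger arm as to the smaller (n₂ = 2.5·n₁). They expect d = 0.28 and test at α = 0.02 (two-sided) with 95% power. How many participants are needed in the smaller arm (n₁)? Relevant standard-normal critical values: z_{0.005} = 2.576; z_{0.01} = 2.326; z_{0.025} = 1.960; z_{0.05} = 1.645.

n₁ = 282

With allocation ratio k = n₂/n₁ = 2.5, Var(x̄₁−x̄₂) = σ²(1/n₁ + 1/(k·n₁)) = σ²·(k+1)/(k·n₁).
So n₁ = (1 + 1/k)·((z_{α/2} + z_β)/d)² = 1.400 × (3.971/0.28)².
n₁ = 1.400 × 201.13 = 281.6.
Round up: n₁ = 282, giving n₂ = 2.5 × 282 = 705.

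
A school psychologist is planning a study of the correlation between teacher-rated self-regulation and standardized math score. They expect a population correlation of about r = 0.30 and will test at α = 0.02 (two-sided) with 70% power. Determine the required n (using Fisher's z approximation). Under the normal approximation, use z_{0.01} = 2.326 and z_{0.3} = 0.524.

n = 88

Fisher's z: C = ½·ln((1+r)/(1−r)) = ½·ln(1.8571) = 0.3095.
n = ((z_{α/2} + z_β)/C)² + 3.
(2.326 + 0.524) / 0.3095 = 2.850 / 0.3095 = 9.208.
n = 9.208² + 3 = 84.79 + 3 = 87.8.
Round up.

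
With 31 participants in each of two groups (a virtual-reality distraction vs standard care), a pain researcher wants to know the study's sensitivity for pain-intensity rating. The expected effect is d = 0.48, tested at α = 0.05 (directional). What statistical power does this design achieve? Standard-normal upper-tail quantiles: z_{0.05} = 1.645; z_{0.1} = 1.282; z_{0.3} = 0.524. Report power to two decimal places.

power ≈ 0.60

For two equal groups, power = Φ(d·√(n/2) − z_{α}).
d·√(n/2) = 0.48 × √(31/2) = 0.48 × 3.937 = 1.890.
z_β = 1.890 − 1.645 = 0.245.
Power = Φ(0.245) = 0.597.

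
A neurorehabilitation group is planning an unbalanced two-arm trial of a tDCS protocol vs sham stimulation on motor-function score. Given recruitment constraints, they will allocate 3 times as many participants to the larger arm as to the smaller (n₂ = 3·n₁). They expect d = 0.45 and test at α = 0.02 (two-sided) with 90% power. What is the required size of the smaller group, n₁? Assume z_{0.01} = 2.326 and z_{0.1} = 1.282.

n₁ = 86

With allocation ratio k = n₂/n₁ = 3, Var(x̄₁−x̄₂) = σ²(1/n₁ + 1/(k·n₁)) = σ²·(k+1)/(k·n₁).
So n₁ = (1 + 1/k)·((z_{α/2} + z_β)/d)² = 1.333 × (3.608/0.45)².
n₁ = 1.333 × 64.28 = 85.7.
Round up: n₁ = 86, giving n₂ = 3 × 86 = 258.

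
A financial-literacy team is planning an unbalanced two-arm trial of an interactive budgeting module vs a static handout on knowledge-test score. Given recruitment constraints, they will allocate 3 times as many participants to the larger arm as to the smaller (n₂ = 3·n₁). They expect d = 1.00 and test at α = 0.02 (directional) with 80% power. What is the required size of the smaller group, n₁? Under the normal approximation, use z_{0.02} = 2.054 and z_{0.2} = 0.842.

With allocation ratio k = n₂/n₁ = 3, Var(x̄₁−x̄₂) = σ²(1/n₁ + 1/(k·n₁)) = σ²·(k+1)/(k·n₁).
So n₁ = (1 + 1/k)·((z_{α} + z_β)/d)² = 1.333 × (2.896/1.00)².
n₁ = 1.333 × 8.39 = 11.2.
Round up: n₁ = 12, giving n₂ = 3 × 12 = 36.

n₁ = 12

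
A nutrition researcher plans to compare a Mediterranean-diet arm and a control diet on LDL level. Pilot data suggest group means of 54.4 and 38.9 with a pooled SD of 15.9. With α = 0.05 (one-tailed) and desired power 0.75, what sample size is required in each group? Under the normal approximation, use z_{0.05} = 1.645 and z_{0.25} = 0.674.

Cohen's d = |M₁ − M₂| / SD_pooled = |54.4 − 38.9| / 15.9 = 15.5 / 15.9 = 0.975.
For two independent groups with equal n: n = 2·((z_{α} + z_β) / d)².
z_{α} + z_β = 1.645 + 0.674 = 2.319.
n = 2 × (2.319 / 0.975)² = 2 × 2.378² = 2 × 5.66 = 11.3.
Round up to the next whole participant.

n = 12 per group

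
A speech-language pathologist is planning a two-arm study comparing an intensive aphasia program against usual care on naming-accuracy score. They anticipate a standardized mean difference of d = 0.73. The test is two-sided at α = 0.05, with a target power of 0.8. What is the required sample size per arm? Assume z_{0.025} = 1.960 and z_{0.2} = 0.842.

For two independent groups with equal n: n = 2·((z_{α/2} + z_β) / d)².
z_{α/2} + z_β = 1.960 + 0.842 = 2.802.
n = 2 × (2.802 / 0.73)² = 2 × 3.838² = 2 × 14.73 = 29.5.
Round up to the next whole participant.

n = 30 per group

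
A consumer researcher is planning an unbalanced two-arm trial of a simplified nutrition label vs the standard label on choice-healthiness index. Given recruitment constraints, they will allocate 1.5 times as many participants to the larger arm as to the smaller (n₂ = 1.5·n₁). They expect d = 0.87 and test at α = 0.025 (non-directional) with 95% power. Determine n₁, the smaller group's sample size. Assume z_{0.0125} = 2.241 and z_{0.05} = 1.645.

n₁ = 34

With allocation ratio k = n₂/n₁ = 1.5, Var(x̄₁−x̄₂) = σ²(1/n₁ + 1/(k·n₁)) = σ²·(k+1)/(k·n₁).
So n₁ = (1 + 1/k)·((z_{α/2} + z_β)/d)² = 1.667 × (3.886/0.87)².
n₁ = 1.667 × 19.95 = 33.3.
Round up: n₁ = 34, giving n₂ = 1.5 × 34 = 51.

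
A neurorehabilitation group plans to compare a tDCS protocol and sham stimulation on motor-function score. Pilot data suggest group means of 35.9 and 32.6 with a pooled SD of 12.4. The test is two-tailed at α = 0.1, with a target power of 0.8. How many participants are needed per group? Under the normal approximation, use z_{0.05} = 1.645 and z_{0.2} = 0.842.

n = 175 per group

Cohen's d = |M₁ − M₂| / SD_pooled = |35.9 − 32.6| / 12.4 = 3.3 / 12.4 = 0.266.
For two independent groups with equal n: n = 2·((z_{α/2} + z_β) / d)².
z_{α/2} + z_β = 1.645 + 0.842 = 2.487.
n = 2 × (2.487 / 0.266)² = 2 × 9.350² = 2 × 87.42 = 174.8.
Round up to the next whole participant.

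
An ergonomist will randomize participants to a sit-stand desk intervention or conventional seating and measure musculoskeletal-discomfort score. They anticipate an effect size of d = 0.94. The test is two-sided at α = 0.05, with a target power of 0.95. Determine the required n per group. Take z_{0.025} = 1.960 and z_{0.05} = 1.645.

n = 30 per group

For two independent groups with equal n: n = 2·((z_{α/2} + z_β) / d)².
z_{α/2} + z_β = 1.960 + 1.645 = 3.605.
n = 2 × (3.605 / 0.94)² = 2 × 3.835² = 2 × 14.71 = 29.4.
Round up to the next whole participant.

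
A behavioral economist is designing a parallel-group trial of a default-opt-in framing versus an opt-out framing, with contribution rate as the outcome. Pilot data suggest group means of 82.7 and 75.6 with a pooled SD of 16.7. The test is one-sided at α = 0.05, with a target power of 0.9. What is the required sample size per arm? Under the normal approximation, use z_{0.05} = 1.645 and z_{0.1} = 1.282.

n = 95 per group

Cohen's d = |M₁ − M₂| / SD_pooled = |82.7 − 75.6| / 16.7 = 7.1 / 16.7 = 0.425.
For two independent groups with equal n: n = 2·((z_{α} + z_β) / d)².
z_{α} + z_β = 1.645 + 1.282 = 2.927.
n = 2 × (2.927 / 0.425)² = 2 × 6.887² = 2 × 47.43 = 94.9.
Round up to the next whole participant.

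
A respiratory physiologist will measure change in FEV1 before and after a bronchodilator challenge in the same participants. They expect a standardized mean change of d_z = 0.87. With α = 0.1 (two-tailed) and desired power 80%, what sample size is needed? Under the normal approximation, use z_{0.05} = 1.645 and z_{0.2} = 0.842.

For a paired (one-sample on differences) test: n = ((z_{α/2} + z_β) / d)².
z_{α/2} + z_β = 1.645 + 0.842 = 2.487.
n = (2.487 / 0.87)² = 2.859² = 8.17.
Round up.

n = 9 pairs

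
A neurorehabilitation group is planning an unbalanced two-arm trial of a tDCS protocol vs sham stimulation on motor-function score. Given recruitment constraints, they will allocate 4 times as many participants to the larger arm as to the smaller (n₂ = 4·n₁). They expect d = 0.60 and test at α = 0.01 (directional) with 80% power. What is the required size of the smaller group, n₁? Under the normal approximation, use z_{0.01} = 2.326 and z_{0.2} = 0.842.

n₁ = 35

With allocation ratio k = n₂/n₁ = 4, Var(x̄₁−x̄₂) = σ²(1/n₁ + 1/(k·n₁)) = σ²·(k+1)/(k·n₁).
So n₁ = (1 + 1/k)·((z_{α} + z_β)/d)² = 1.250 × (3.168/0.60)².
n₁ = 1.250 × 27.88 = 34.8.
Round up: n₁ = 35, giving n₂ = 4 × 35 = 140.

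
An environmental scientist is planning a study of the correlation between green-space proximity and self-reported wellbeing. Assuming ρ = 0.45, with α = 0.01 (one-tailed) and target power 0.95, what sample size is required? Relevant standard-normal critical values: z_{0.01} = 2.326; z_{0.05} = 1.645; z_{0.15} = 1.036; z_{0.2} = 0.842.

Fisher's z: C = ½·ln((1+r)/(1−r)) = ½·ln(2.6364) = 0.4847.
n = ((z_{α} + z_β)/C)² + 3.
(2.326 + 1.645) / 0.4847 = 3.971 / 0.4847 = 8.193.
n = 8.193² + 3 = 67.12 + 3 = 70.1.
Round up.

n = 71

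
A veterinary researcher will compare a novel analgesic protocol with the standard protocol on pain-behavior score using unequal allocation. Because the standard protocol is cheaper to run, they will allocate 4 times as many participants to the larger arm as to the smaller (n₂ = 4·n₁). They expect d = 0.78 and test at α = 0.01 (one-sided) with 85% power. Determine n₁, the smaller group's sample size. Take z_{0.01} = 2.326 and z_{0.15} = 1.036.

With allocation ratio k = n₂/n₁ = 4, Var(x̄₁−x̄₂) = σ²(1/n₁ + 1/(k·n₁)) = σ²·(k+1)/(k·n₁).
So n₁ = (1 + 1/k)·((z_{α} + z_β)/d)² = 1.250 × (3.362/0.78)².
n₁ = 1.250 × 18.58 = 23.2.
Round up: n₁ = 24, giving n₂ = 4 × 24 = 96.

n₁ = 24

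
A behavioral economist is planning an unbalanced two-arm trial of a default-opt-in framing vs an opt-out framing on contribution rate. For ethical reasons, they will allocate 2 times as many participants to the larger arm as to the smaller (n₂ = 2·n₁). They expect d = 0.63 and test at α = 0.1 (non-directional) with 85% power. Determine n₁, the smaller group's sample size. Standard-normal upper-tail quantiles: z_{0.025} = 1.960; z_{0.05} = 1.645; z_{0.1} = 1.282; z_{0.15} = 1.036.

n₁ = 28

With allocation ratio k = n₂/n₁ = 2, Var(x̄₁−x̄₂) = σ²(1/n₁ + 1/(k·n₁)) = σ²·(k+1)/(k·n₁).
So n₁ = (1 + 1/k)·((z_{α/2} + z_β)/d)² = 1.500 × (2.681/0.63)².
n₁ = 1.500 × 18.11 = 27.2.
Round up: n₁ = 28, giving n₂ = 2 × 28 = 56.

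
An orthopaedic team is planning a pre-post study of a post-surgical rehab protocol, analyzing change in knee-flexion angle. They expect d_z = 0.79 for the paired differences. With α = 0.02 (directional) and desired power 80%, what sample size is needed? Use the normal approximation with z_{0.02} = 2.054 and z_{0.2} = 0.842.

n = 14 pairs

For a paired (one-sample on differences) test: n = ((z_{α} + z_β) / d)².
z_{α} + z_β = 2.054 + 0.842 = 2.896.
n = (2.896 / 0.79)² = 3.666² = 13.44.
Round up.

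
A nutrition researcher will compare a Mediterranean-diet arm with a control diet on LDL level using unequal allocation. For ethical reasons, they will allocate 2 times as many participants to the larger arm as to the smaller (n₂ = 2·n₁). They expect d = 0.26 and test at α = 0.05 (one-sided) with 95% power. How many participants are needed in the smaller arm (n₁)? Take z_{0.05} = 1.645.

n₁ = 241

With allocation ratio k = n₂/n₁ = 2, Var(x̄₁−x̄₂) = σ²(1/n₁ + 1/(k·n₁)) = σ²·(k+1)/(k·n₁).
So n₁ = (1 + 1/k)·((z_{α} + z_β)/d)² = 1.500 × (3.290/0.26)².
n₁ = 1.500 × 160.12 = 240.2.
Round up: n₁ = 241, giving n₂ = 2 × 241 = 482.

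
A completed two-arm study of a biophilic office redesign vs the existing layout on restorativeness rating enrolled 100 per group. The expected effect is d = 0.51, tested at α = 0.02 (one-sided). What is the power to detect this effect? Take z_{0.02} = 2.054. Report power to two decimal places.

power ≈ 0.94

For two equal groups, power = Φ(d·√(n/2) − z_{α}).
d·√(n/2) = 0.51 × √(100/2) = 0.51 × 7.071 = 3.606.
z_β = 3.606 − 2.054 = 1.552.
Power = Φ(1.552) = 0.940.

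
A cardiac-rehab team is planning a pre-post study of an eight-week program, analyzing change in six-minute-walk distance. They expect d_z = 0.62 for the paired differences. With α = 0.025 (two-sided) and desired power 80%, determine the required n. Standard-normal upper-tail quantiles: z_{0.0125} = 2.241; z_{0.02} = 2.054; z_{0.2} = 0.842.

n = 25 pairs

For a paired (one-sample on differences) test: n = ((z_{α/2} + z_β) / d)².
z_{α/2} + z_β = 2.241 + 0.842 = 3.083.
n = (3.083 / 0.62)² = 4.973² = 24.73.
Round up.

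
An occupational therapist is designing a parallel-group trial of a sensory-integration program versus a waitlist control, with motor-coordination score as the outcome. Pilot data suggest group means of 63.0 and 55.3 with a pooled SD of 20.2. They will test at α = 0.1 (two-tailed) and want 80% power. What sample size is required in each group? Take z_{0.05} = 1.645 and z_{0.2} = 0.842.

n = 86 per group

Cohen's d = |M₁ − M₂| / SD_pooled = |63.0 − 55.3| / 20.2 = 7.7 / 20.2 = 0.381.
For two independent groups with equal n: n = 2·((z_{α/2} + z_β) / d)².
z_{α/2} + z_β = 1.645 + 0.842 = 2.487.
n = 2 × (2.487 / 0.381)² = 2 × 6.528² = 2 × 42.61 = 85.2.
Round up to the next whole participant.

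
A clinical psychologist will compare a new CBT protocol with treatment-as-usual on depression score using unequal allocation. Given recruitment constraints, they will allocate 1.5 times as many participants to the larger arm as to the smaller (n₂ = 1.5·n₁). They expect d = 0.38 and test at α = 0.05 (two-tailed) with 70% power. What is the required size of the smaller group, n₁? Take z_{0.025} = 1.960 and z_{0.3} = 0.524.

n₁ = 72

With allocation ratio k = n₂/n₁ = 1.5, Var(x̄₁−x̄₂) = σ²(1/n₁ + 1/(k·n₁)) = σ²·(k+1)/(k·n₁).
So n₁ = (1 + 1/k)·((z_{α/2} + z_β)/d)² = 1.667 × (2.484/0.38)².
n₁ = 1.667 × 42.73 = 71.2.
Round up: n₁ = 72, giving n₂ = 1.5 × 72 = 108.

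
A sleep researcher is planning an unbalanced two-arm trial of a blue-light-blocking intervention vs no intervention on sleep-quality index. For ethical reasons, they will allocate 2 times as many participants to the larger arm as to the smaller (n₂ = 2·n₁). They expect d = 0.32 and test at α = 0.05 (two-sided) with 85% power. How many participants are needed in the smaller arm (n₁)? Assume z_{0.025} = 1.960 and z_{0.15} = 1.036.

With allocation ratio k = n₂/n₁ = 2, Var(x̄₁−x̄₂) = σ²(1/n₁ + 1/(k·n₁)) = σ²·(k+1)/(k·n₁).
So n₁ = (1 + 1/k)·((z_{α/2} + z_β)/d)² = 1.500 × (2.996/0.32)².
n₁ = 1.500 × 87.66 = 131.5.
Round up: n₁ = 132, giving n₂ = 2 × 132 = 264.

n₁ = 132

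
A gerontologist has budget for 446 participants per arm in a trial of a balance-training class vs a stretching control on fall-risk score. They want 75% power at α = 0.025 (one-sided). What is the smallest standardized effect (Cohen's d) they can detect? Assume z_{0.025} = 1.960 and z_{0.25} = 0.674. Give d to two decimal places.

d_min ≈ 0.18

For two independent groups of n = 446 each: d_min = (z_{α} + z_β)·√(2/n).
z-sum = 1.960 + 0.674 = 2.634.
d_min = 2.634 × √(2/446) = 2.634 × 0.0670 = 0.176.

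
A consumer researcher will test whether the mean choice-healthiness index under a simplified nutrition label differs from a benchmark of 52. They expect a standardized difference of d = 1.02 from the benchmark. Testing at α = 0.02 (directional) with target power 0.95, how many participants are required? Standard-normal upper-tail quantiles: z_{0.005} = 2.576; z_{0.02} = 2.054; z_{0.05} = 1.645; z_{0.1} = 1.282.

For a one-sample test: n = ((z_{α} + z_β) / d)².
z_{α} + z_β = 2.054 + 1.645 = 3.699.
n = (3.699 / 1.02)² = 3.626² = 13.15.
Round up.

n = 14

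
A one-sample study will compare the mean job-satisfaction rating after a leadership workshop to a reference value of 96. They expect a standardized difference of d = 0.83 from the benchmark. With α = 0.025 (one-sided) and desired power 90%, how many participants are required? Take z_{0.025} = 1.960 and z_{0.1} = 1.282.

For a one-sample test: n = ((z_{α} + z_β) / d)².
z_{α} + z_β = 1.960 + 1.282 = 3.242.
n = (3.242 / 0.83)² = 3.906² = 15.26.
Round up.

n = 16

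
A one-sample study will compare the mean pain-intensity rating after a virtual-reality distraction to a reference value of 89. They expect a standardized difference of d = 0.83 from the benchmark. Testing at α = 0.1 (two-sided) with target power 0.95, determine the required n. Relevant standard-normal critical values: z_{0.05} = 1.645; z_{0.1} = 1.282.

For a one-sample test: n = ((z_{α/2} + z_β) / d)².
z_{α/2} + z_β = 1.645 + 1.645 = 3.290.
n = (3.290 / 0.83)² = 3.964² = 15.71.
Round up.

n = 16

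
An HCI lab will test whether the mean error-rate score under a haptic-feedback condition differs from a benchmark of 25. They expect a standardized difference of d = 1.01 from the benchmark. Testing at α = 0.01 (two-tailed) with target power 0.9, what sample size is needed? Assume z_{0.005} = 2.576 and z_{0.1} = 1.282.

For a one-sample test: n = ((z_{α/2} + z_β) / d)².
z_{α/2} + z_β = 2.576 + 1.282 = 3.858.
n = (3.858 / 1.01)² = 3.820² = 14.59.
Round up.

n = 15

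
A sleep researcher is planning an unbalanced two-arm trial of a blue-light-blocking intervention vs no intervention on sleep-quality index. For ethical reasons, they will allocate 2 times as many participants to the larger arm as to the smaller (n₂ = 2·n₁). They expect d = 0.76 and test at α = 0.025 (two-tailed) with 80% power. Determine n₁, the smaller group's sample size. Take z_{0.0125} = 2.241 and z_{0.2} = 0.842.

With allocation ratio k = n₂/n₁ = 2, Var(x̄₁−x̄₂) = σ²(1/n₁ + 1/(k·n₁)) = σ²·(k+1)/(k·n₁).
So n₁ = (1 + 1/k)·((z_{α/2} + z_β)/d)² = 1.500 × (3.083/0.76)².
n₁ = 1.500 × 16.46 = 24.7.
Round up: n₁ = 25, giving n₂ = 2 × 25 = 50.

n₁ = 25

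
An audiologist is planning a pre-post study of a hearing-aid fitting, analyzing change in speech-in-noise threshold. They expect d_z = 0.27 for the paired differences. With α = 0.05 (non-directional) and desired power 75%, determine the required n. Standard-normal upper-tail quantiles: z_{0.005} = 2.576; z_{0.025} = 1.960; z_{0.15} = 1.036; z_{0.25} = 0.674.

For a paired (one-sample on differences) test: n = ((z_{α/2} + z_β) / d)².
z_{α/2} + z_β = 1.960 + 0.674 = 2.634.
n = (2.634 / 0.27)² = 9.756² = 95.17.
Round up.

n = 96 pairs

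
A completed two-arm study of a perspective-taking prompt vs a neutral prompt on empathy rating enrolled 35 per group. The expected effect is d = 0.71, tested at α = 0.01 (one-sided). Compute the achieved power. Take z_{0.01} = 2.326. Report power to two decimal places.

power ≈ 0.74

For two equal groups, power = Φ(d·√(n/2) − z_{α}).
d·√(n/2) = 0.71 × √(35/2) = 0.71 × 4.183 = 2.970.
z_β = 2.970 − 2.326 = 0.644.
Power = Φ(0.644) = 0.740.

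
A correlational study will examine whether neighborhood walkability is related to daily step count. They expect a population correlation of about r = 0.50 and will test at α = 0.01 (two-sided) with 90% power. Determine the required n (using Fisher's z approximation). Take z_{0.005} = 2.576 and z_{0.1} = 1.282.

Fisher's z: C = ½·ln((1+r)/(1−r)) = ½·ln(3.0000) = 0.5493.
n = ((z_{α/2} + z_β)/C)² + 3.
(2.576 + 1.282) / 0.5493 = 3.858 / 0.5493 = 7.023.
n = 7.023² + 3 = 49.33 + 3 = 52.3.
Round up.

n = 53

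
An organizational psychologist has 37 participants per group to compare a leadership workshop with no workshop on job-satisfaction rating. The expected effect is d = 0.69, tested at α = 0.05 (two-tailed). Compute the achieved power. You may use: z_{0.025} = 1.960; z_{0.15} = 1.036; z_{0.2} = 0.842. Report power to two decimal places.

power ≈ 0.84

For two equal groups, power = Φ(d·√(n/2) − z_{α/2}).
d·√(n/2) = 0.69 × √(37/2) = 0.69 × 4.301 = 2.968.
z_β = 2.968 − 1.960 = 1.008.
Power = Φ(1.008) = 0.843.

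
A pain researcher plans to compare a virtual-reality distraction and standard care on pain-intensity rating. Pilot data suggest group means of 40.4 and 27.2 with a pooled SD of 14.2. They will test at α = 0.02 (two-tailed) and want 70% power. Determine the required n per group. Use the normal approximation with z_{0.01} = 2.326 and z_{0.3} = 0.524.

Cohen's d = |M₁ − M₂| / SD_pooled = |40.4 − 27.2| / 14.2 = 13.2 / 14.2 = 0.930.
For two independent groups with equal n: n = 2·((z_{α/2} + z_β) / d)².
z_{α/2} + z_β = 2.326 + 0.524 = 2.850.
n = 2 × (2.850 / 0.930)² = 2 × 3.065² = 2 × 9.39 = 18.8.
Round up to the next whole participant.

n = 19 per group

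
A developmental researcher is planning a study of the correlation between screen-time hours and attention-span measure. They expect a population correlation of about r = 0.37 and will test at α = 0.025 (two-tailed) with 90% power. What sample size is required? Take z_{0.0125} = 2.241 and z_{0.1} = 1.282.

n = 86

Fisher's z: C = ½·ln((1+r)/(1−r)) = ½·ln(2.1746) = 0.3884.
n = ((z_{α/2} + z_β)/C)² + 3.
(2.241 + 1.282) / 0.3884 = 3.523 / 0.3884 = 9.071.
n = 9.071² + 3 = 82.27 + 3 = 85.3.
Round up.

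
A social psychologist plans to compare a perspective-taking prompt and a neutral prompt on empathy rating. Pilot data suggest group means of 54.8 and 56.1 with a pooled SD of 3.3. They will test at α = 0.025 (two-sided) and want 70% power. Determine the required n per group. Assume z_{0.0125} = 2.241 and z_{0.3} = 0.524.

n = 99 per group

Cohen's d = |M₁ − M₂| / SD_pooled = |54.8 − 56.1| / 3.3 = 1.3 / 3.3 = 0.394.
For two independent groups with equal n: n = 2·((z_{α/2} + z_β) / d)².
z_{α/2} + z_β = 2.241 + 0.524 = 2.765.
n = 2 × (2.765 / 0.394)² = 2 × 7.018² = 2 × 49.25 = 98.5.
Round up to the next whole participant.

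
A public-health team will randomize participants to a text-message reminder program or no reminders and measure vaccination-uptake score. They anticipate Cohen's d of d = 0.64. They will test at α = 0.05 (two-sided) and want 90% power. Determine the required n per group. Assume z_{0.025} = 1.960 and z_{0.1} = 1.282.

For two independent groups with equal n: n = 2·((z_{α/2} + z_β) / d)².
z_{α/2} + z_β = 1.960 + 1.282 = 3.242.
n = 2 × (3.242 / 0.64)² = 2 × 5.066² = 2 × 25.66 = 51.3.
Round up to the next whole participant.

n = 52 per group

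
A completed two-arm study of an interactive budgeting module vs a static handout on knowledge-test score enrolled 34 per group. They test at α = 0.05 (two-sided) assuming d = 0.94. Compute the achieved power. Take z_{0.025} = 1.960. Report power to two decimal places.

For two equal groups, power = Φ(d·√(n/2) − z_{α/2}).
d·√(n/2) = 0.94 × √(34/2) = 0.94 × 4.123 = 3.876.
z_β = 3.876 − 1.960 = 1.916.
Power = Φ(1.916) = 0.972.

power ≈ 0.97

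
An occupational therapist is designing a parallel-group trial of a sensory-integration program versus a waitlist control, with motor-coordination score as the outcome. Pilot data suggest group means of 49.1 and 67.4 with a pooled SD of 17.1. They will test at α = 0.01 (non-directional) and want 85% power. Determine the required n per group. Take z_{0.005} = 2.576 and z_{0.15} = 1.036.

Cohen's d = |M₁ − M₂| / SD_pooled = |49.1 − 67.4| / 17.1 = 18.3 / 17.1 = 1.070.
For two independent groups with equal n: n = 2·((z_{α/2} + z_β) / d)².
z_{α/2} + z_β = 2.576 + 1.036 = 3.612.
n = 2 × (3.612 / 1.070)² = 2 × 3.376² = 2 × 11.40 = 22.8.
Round up to the next whole participant.

n = 23 per group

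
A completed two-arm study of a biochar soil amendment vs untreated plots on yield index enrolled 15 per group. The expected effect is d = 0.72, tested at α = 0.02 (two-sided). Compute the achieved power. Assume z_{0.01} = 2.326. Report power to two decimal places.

power ≈ 0.36

For two equal groups, power = Φ(d·√(n/2) − z_{α/2}).
d·√(n/2) = 0.72 × √(15/2) = 0.72 × 2.739 = 1.972.
z_β = 1.972 − 2.326 = -0.354.
Power = Φ(-0.354) = 0.362.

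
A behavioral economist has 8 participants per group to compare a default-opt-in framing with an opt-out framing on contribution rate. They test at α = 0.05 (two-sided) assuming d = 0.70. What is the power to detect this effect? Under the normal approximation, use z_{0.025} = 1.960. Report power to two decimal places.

For two equal groups, power = Φ(d·√(n/2) − z_{α/2}).
d·√(n/2) = 0.70 × √(8/2) = 0.70 × 2.000 = 1.400.
z_β = 1.400 − 1.960 = -0.560.
Power = Φ(-0.560) = 0.288.

power ≈ 0.29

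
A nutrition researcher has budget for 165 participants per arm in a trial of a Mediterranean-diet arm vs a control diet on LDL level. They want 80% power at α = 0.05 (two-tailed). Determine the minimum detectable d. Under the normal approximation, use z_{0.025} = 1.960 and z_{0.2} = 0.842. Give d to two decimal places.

For two independent groups of n = 165 each: d_min = (z_{α/2} + z_β)·√(2/n).
z-sum = 1.960 + 0.842 = 2.802.
d_min = 2.802 × √(2/165) = 2.802 × 0.1101 = 0.308.

d_min ≈ 0.31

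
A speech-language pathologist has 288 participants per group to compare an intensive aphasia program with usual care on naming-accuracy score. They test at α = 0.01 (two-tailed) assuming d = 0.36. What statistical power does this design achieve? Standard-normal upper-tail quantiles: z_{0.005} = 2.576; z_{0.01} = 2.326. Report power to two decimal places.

power ≈ 0.96

For two equal groups, power = Φ(d·√(n/2) − z_{α/2}).
d·√(n/2) = 0.36 × √(288/2) = 0.36 × 12.000 = 4.320.
z_β = 4.320 − 2.576 = 1.744.
Power = Φ(1.744) = 0.959.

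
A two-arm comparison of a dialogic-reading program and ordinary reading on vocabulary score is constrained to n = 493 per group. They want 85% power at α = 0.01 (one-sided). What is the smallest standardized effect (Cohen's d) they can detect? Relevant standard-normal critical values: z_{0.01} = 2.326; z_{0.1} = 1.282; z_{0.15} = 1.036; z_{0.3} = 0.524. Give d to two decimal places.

d_min ≈ 0.21

For two independent groups of n = 493 each: d_min = (z_{α} + z_β)·√(2/n).
z-sum = 2.326 + 1.036 = 3.362.
d_min = 3.362 × √(2/493) = 3.362 × 0.0637 = 0.214.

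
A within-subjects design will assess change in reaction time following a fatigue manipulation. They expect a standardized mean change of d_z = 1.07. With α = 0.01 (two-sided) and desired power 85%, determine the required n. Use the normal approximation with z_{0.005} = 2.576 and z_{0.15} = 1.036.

For a paired (one-sample on differences) test: n = ((z_{α/2} + z_β) / d)².
z_{α/2} + z_β = 2.576 + 1.036 = 3.612.
n = (3.612 / 1.07)² = 3.376² = 11.40.
Round up.

n = 12 pairs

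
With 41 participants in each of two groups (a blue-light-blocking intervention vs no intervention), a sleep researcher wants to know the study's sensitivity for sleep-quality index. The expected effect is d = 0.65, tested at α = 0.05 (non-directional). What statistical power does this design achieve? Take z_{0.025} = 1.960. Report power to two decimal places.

power ≈ 0.84

For two equal groups, power = Φ(d·√(n/2) − z_{α/2}).
d·√(n/2) = 0.65 × √(41/2) = 0.65 × 4.528 = 2.943.
z_β = 2.943 − 1.960 = 0.983.
Power = Φ(0.983) = 0.837.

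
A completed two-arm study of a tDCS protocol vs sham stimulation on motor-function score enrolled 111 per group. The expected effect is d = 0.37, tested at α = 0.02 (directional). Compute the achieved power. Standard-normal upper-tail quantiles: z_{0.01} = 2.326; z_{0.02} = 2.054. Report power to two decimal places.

power ≈ 0.76

For two equal groups, power = Φ(d·√(n/2) − z_{α}).
d·√(n/2) = 0.37 × √(111/2) = 0.37 × 7.450 = 2.756.
z_β = 2.756 − 2.054 = 0.702.
Power = Φ(0.702) = 0.759.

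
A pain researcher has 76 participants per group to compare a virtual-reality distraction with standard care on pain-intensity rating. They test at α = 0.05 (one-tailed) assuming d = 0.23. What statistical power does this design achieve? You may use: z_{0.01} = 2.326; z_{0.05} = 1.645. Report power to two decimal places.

power ≈ 0.41

For two equal groups, power = Φ(d·√(n/2) − z_{α}).
d·√(n/2) = 0.23 × √(76/2) = 0.23 × 6.164 = 1.418.
z_β = 1.418 − 1.645 = -0.227.
Power = Φ(-0.227) = 0.410.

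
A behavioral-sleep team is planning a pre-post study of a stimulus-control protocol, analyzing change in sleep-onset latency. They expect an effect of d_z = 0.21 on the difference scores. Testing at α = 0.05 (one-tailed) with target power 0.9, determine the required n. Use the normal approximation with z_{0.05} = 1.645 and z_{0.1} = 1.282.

For a paired (one-sample on differences) test: n = ((z_{α} + z_β) / d)².
z_{α} + z_β = 1.645 + 1.282 = 2.927.
n = (2.927 / 0.21)² = 13.938² = 194.27.
Round up.

n = 195 pairs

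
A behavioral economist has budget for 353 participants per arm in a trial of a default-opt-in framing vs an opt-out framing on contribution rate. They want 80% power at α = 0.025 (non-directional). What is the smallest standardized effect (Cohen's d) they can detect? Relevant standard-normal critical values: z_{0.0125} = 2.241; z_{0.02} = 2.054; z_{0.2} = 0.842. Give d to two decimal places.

For two independent groups of n = 353 each: d_min = (z_{α/2} + z_β)·√(2/n).
z-sum = 2.241 + 0.842 = 3.083.
d_min = 3.083 × √(2/353) = 3.083 × 0.0753 = 0.232.

d_min ≈ 0.23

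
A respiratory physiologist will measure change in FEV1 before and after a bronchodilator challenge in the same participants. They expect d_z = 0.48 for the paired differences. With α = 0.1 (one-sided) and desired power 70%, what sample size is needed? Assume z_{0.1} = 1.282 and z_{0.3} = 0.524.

For a paired (one-sample on differences) test: n = ((z_{α} + z_β) / d)².
z_{α} + z_β = 1.282 + 0.524 = 1.806.
n = (1.806 / 0.48)² = 3.763² = 14.16.
Round up.

n = 15 pairs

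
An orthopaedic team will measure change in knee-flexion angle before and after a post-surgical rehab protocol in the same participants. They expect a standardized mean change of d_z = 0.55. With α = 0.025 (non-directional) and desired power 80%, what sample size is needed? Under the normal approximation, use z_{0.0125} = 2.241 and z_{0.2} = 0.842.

For a paired (one-sample on differences) test: n = ((z_{α/2} + z_β) / d)².
z_{α/2} + z_β = 2.241 + 0.842 = 3.083.
n = (3.083 / 0.55)² = 5.605² = 31.42.
Round up.

n = 32 pairs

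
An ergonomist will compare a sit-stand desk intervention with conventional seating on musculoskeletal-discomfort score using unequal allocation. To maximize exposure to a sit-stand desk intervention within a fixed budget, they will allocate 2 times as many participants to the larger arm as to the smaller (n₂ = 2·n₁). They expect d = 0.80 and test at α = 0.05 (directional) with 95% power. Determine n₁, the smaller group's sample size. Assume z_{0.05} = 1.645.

n₁ = 26

With allocation ratio k = n₂/n₁ = 2, Var(x̄₁−x̄₂) = σ²(1/n₁ + 1/(k·n₁)) = σ²·(k+1)/(k·n₁).
So n₁ = (1 + 1/k)·((z_{α} + z_β)/d)² = 1.500 × (3.290/0.80)².
n₁ = 1.500 × 16.91 = 25.4.
Round up: n₁ = 26, giving n₂ = 2 × 26 = 52.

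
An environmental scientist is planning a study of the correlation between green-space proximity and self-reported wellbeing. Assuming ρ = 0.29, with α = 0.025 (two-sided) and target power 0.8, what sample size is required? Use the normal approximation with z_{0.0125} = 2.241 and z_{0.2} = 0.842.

n = 110

Fisher's z: C = ½·ln((1+r)/(1−r)) = ½·ln(1.8169) = 0.2986.
n = ((z_{α/2} + z_β)/C)² + 3.
(2.241 + 0.842) / 0.2986 = 3.083 / 0.2986 = 10.325.
n = 10.325² + 3 = 106.60 + 3 = 109.6.
Round up.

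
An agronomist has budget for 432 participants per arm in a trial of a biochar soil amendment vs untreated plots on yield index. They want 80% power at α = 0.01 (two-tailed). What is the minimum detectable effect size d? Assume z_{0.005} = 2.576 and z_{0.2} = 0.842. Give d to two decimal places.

d_min ≈ 0.23

For two independent groups of n = 432 each: d_min = (z_{α/2} + z_β)·√(2/n).
z-sum = 2.576 + 0.842 = 3.418.
d_min = 3.418 × √(2/432) = 3.418 × 0.0680 = 0.233.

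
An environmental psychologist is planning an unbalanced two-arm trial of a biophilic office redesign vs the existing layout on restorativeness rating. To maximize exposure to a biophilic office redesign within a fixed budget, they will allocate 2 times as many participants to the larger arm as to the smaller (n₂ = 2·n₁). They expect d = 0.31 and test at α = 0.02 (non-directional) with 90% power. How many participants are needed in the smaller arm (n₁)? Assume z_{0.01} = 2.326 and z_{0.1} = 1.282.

With allocation ratio k = n₂/n₁ = 2, Var(x̄₁−x̄₂) = σ²(1/n₁ + 1/(k·n₁)) = σ²·(k+1)/(k·n₁).
So n₁ = (1 + 1/k)·((z_{α/2} + z_β)/d)² = 1.500 × (3.608/0.31)².
n₁ = 1.500 × 135.46 = 203.2.
Round up: n₁ = 204, giving n₂ = 2 × 204 = 408.

n₁ = 204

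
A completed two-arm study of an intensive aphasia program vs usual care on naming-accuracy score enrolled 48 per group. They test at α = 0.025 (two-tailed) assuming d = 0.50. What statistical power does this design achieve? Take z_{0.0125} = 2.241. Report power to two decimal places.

power ≈ 0.58

For two equal groups, power = Φ(d·√(n/2) − z_{α/2}).
d·√(n/2) = 0.50 × √(48/2) = 0.50 × 4.899 = 2.449.
z_β = 2.449 − 2.241 = 0.208.
Power = Φ(0.208) = 0.583.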